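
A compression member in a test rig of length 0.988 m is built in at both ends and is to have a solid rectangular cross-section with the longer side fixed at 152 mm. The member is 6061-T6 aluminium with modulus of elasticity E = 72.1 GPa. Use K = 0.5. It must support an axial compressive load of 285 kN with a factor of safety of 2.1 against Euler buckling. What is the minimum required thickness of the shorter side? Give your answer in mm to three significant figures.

b ≈ 25.3 mm

Required P_cr = n·P = 2.1 × 285 = 598.5 kN
L_e = K·L = 0.5 × 0.988 = 0.4940 m
Required I = P_cr·L_e²/(π²E) = 5.985×10^5 × 0.4940² / (π² × 7.21×10^10) = 2.052×10^-7 m⁴
I_req = 2.052×10^5 mm⁴
Rectangle, weak axis: I_min = h·b³/12 with h = 152 mm fixed  ⇒  b = (12I/h)^(1/3) = 25.3 mm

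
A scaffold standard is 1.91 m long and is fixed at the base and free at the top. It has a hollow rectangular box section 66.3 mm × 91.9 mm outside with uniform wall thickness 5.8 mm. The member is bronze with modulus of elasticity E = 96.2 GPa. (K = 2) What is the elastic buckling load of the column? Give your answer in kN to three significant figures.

P_cr ≈ 74.0 kN

Inner dimensions: h_i = 91.9 − 2×5.8 = 80.30 mm, b_i = 66.3 − 2×5.8 = 54.70 mm
Weak-axis I_min = (h_o·b_o³ − h_i·b_i³)/12 with b_o = 66.3, b_i = 54.70 mm (shorter outer/inner sides).
I_min = (91.9×66.3³ − 80.30×54.70³)/12 = 1.137×10^6 mm⁴
I = 1.137×10^6 mm⁴ = 1.137×10^-6 m⁴
Effective length L_e = K·L = 2 × 1.91 = 3.820 m
P_cr = π²EI / L_e² = π² × 96.2×10⁹ × 1.137×10^-6 / 3.820² = 7.396×10^4 N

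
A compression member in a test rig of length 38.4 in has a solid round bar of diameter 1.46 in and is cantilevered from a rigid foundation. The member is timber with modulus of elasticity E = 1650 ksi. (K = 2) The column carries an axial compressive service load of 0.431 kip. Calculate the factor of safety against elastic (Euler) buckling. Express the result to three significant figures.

n ≈ 1.43

I = πd⁴/64 = π×1.46⁴/64 = 0.2230 in⁴
Effective length L_e = K·L = 2 × 38.4 = 76.80 in
P_cr = π²EI / L_e² = π² × 1650×10³ × 0.2230 / 76.80² = 615.8 lb
Factor of safety n = P_cr / P = 0.61580 / 0.431 = 1.43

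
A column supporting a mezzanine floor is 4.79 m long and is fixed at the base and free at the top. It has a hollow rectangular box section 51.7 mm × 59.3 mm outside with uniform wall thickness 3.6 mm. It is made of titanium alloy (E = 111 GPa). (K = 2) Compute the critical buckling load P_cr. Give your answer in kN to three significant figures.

P_cr ≈ 3.58 kN

Inner dimensions: h_i = 59.3 − 2×3.6 = 52.10 mm, b_i = 51.7 − 2×3.6 = 44.50 mm
Weak-axis I_min = (h_o·b_o³ − h_i·b_i³)/12 with b_o = 51.7, b_i = 44.50 mm (shorter outer/inner sides).
I_min = (59.3×51.7³ − 52.10×44.50³)/12 = 3.003×10^5 mm⁴
I = 3.003×10^5 mm⁴ = 3.003×10^-7 m⁴
Effective length L_e = K·L = 2 × 4.79 = 9.580 m
P_cr = π²EI / L_e² = π² × 111×10⁹ × 3.003×10^-7 / 9.580² = 3.585×10^3 N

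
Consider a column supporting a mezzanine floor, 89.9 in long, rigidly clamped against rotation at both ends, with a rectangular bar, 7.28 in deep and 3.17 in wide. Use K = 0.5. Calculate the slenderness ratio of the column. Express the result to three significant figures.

λ ≈ 49.1

For a rectangle r_min = b/√12 = 3.17/√12 = 0.9151 in
L_e = K·L = 0.5 × 89.9 = 44.95 in
λ = L_e / r_min = 44.950 / 0.9151 = 49.1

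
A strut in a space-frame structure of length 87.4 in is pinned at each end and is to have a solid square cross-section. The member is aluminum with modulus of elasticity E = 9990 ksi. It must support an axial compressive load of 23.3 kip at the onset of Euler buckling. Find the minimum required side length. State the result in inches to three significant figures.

L_e = K·L = 1 × 87.4 = 87.40 in
Required I = P_cr·L_e²/(π²E) = 2.330×10^4 × 87.40² / (π² × 9.99×10^6) = 1.805 in⁴
Solid square: I = a⁴/12  ⇒  a = (12I)^(1/4) = (12×1.805)^(1/4) = 2.16 in

a ≈ 2.16 in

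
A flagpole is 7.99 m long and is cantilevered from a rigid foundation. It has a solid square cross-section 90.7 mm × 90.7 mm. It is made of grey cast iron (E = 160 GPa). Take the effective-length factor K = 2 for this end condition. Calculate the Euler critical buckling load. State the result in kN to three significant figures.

P_cr ≈ 34.9 kN

I = a⁴/12 = 90.7⁴/12 = 5.640×10^6 mm⁴
I = 5.640×10^6 mm⁴ = 5.640×10^-6 m⁴
Effective length L_e = K·L = 2 × 7.99 = 15.98 m
P_cr = π²EI / L_e² = π² × 160×10⁹ × 5.640×10^-6 / 15.98² = 3.487×10^4 N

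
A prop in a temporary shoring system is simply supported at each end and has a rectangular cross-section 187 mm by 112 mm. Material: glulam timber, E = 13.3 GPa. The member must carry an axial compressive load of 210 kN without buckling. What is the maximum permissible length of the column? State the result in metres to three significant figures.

L_max ≈ 3.70 m

Buckling occurs about the weak axis: I_min = h·b³/12 with b = 112 mm (the shorter side).
I_min = 187×112³/12 = 2.189×10^7 mm⁴
I = 2.189×10^-5 m⁴
At the buckling limit P_cr = P = 2.100×10^5 N
From P_cr = π²EI/(K·L)²:  L = (1/K)·√(π²EI/P_cr) = (1/1)·√(π²×1.33×10^10×2.189×10^-5/2.100×10^5)
L = 3.70 m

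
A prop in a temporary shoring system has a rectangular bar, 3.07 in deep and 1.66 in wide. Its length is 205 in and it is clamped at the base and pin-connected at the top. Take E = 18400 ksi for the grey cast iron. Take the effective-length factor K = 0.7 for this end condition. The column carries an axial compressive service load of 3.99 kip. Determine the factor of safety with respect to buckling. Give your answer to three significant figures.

Buckling occurs about the weak axis: I_min = h·b³/12 with b = 1.66 in (the shorter side).
I_min = 3.07×1.66³/12 = 1.170 in⁴
Effective length L_e = K·L = 0.7 × 205 = 143.5 in
P_cr = π²EI / L_e² = π² × 18400×10³ × 1.170 / 143.5² = 1.032×10^4 lb
Factor of safety n = P_cr / P = 10.320 / 3.99 = 2.59

n ≈ 2.59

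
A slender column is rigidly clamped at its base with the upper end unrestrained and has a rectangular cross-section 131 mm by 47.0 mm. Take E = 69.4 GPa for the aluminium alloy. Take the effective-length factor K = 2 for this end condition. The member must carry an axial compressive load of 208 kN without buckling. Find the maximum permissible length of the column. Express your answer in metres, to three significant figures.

Buckling occurs about the weak axis: I_min = h·b³/12 with b = 47.0 mm (the shorter side).
I_min = 131×47.0³/12 = 1.133×10^6 mm⁴
I = 1.133×10^-6 m⁴
At the buckling limit P_cr = P = 2.080×10^5 N
From P_cr = π²EI/(K·L)²:  L = (1/K)·√(π²EI/P_cr) = (1/2)·√(π²×6.94×10^10×1.133×10^-6/2.080×10^5)
L = 0.966 m

L_max ≈ 0.966 m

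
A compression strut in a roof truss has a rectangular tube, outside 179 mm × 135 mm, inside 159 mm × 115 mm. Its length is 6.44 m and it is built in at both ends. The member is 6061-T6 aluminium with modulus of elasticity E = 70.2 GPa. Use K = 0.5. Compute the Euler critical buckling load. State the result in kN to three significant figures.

P_cr ≈ 1110 kN

Weak-axis I_min = (h_o·b_o³ − h_i·b_i³)/12 with b_o = 135, b_i = 115.0 mm (shorter outer/inner sides).
I_min = (179×135³ − 159.0×115.0³)/12 = 1.655×10^7 mm⁴
I = 1.655×10^7 mm⁴ = 1.655×10^-5 m⁴
Effective length L_e = K·L = 0.5 × 6.44 = 3.220 m
P_cr = π²EI / L_e² = π² × 70.2×10⁹ × 1.655×10^-5 / 3.220² = 1.106×10^6 N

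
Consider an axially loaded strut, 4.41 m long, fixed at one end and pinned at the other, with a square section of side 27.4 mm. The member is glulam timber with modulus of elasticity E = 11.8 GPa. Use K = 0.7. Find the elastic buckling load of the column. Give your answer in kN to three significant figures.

I = a⁴/12 = 27.4⁴/12 = 4.697×10^4 mm⁴
I = 4.697×10^4 mm⁴ = 4.697×10^-8 m⁴
Effective length L_e = K·L = 0.7 × 4.41 = 3.087 m
P_cr = π²EI / L_e² = π² × 11.8×10⁹ × 4.697×10^-8 / 3.087² = 574.0 N

P_cr ≈ 0.574 kN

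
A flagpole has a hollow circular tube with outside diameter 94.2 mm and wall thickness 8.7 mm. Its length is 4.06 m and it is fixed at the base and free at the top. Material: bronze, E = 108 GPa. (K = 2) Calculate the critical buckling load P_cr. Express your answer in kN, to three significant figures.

P_cr ≈ 34.9 kN

Inner diameter d_i = 94.2 − 2×8.7 = 76.80 mm
I = π(d_o⁴ − d_i⁴)/64 = π(94.2⁴ − 76.80⁴)/64 = 2.158×10^6 mm⁴
I = 2.158×10^6 mm⁴ = 2.158×10^-6 m⁴
Effective length L_e = K·L = 2 × 4.06 = 8.120 m
P_cr = π²EI / L_e² = π² × 108×10⁹ × 2.158×10^-6 / 8.120² = 3.488×10^4 N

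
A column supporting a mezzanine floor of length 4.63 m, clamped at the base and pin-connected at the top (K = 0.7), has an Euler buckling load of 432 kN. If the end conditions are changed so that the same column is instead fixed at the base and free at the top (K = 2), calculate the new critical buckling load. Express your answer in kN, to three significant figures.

P_cr ∝ 1/K², so P_cr,new = P_cr,old × (K_old/K_new)² = 432 × (0.7/2)²
= 432 × 0.1225 = 52.9 kN

P_cr ≈ 52.9 kN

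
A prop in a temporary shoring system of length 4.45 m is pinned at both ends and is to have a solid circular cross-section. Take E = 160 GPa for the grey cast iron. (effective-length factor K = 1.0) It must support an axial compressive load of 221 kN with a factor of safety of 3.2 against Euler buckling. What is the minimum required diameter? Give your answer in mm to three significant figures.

d ≈ 116 mm

Required P_cr = n·P = 3.2 × 221 = 707.2 kN
L_e = K·L = 1 × 4.45 = 4.450 m
Required I = P_cr·L_e²/(π²E) = 7.072×10^5 × 4.450² / (π² × 1.60×10^11) = 8.868×10^-6 m⁴
I_req = 8.868×10^6 mm⁴
Solid circle: I = πd⁴/64  ⇒  d = (64I/π)^(1/4) = (64×8.868×10^6/π)^(1/4) = 116 mm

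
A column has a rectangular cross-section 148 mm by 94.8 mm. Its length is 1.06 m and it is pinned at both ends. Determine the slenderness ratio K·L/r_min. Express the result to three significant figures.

λ ≈ 38.7

For a rectangle r_min = b/√12 = 94.8/√12 = 27.37 mm
L_e = K·L = 1 × 1.06 m = 1.060 m = 1060.0 mm
λ = L_e / r_min = 1060.0 / 27.37 = 38.7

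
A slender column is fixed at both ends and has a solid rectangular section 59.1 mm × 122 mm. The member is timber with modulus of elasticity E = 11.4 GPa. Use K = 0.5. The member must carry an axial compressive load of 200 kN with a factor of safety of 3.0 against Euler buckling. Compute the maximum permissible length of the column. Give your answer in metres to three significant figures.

L_max ≈ 1.25 m

Buckling occurs about the weak axis: I_min = h·b³/12 with b = 59.1 mm (the shorter side).
I_min = 122×59.1³/12 = 2.099×10^6 mm⁴
I = 2.099×10^-6 m⁴
Required critical load P_cr = n·P = 3.0 × 200 = 600.0 kN = 6.000×10^5 N
From P_cr = π²EI/(K·L)²:  L = (1/K)·√(π²EI/P_cr) = (1/0.5)·√(π²×1.14×10^10×2.099×10^-6/6.000×10^5)
L = 1.25 m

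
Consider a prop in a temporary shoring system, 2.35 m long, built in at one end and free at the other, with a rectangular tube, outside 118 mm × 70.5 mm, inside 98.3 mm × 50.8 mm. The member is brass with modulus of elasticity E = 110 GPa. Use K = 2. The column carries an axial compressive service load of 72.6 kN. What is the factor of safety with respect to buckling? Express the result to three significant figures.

n ≈ 1.61

Weak-axis I_min = (h_o·b_o³ − h_i·b_i³)/12 with b_o = 70.5, b_i = 50.80 mm (shorter outer/inner sides).
I_min = (118×70.5³ − 98.30×50.80³)/12 = 2.372×10^6 mm⁴
I = 2.372×10^6 mm⁴ = 2.372×10^-6 m⁴
Effective length L_e = K·L = 2 × 2.35 = 4.700 m
P_cr = π²EI / L_e² = π² × 110×10⁹ × 2.372×10^-6 / 4.700² = 1.166×10^5 N
Factor of safety n = P_cr / P = 116.56 / 72.6 = 1.61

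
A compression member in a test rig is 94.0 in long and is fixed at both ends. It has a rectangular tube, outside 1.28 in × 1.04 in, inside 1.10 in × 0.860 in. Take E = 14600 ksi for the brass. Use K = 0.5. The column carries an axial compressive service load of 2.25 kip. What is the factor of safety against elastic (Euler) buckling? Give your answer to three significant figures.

Weak-axis I_min = (h_o·b_o³ − h_i·b_i³)/12 with b_o = 1.04, b_i = 0.8600 in (shorter outer/inner sides).
I_min = (1.28×1.04³ − 1.100×0.8600³)/12 = 6.168×10^-2 in⁴
Effective length L_e = K·L = 0.5 × 94.0 = 47.00 in
P_cr = π²EI / L_e² = π² × 14600×10³ × 6.168×10^-2 / 47.00² = 4.023×10^3 lb
Factor of safety n = P_cr / P = 4.0235 / 2.25 = 1.79

n ≈ 1.79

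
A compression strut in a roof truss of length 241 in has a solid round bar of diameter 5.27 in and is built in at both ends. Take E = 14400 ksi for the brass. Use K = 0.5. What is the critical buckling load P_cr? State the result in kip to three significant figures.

P_cr ≈ 371 kip

I = πd⁴/64 = π×5.27⁴/64 = 37.86 in⁴
Effective length L_e = K·L = 0.5 × 241 = 120.5 in
P_cr = π²EI / L_e² = π² × 14400×10³ × 37.86 / 120.5² = 3.706×10^5 lb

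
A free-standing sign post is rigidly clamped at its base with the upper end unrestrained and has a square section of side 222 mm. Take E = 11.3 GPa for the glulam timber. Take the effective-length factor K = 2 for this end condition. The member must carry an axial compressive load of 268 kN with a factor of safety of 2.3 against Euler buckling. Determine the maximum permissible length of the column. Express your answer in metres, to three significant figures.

L_max ≈ 3.03 m

I = a⁴/12 = 222⁴/12 = 2.024×10^8 mm⁴
I = 2.024×10^-4 m⁴
Required critical load P_cr = n·P = 2.3 × 268 = 616.4 kN = 6.164×10^5 N
From P_cr = π²EI/(K·L)²:  L = (1/K)·√(π²EI/P_cr) = (1/2)·√(π²×1.13×10^10×2.024×10^-4/6.164×10^5)
L = 3.03 m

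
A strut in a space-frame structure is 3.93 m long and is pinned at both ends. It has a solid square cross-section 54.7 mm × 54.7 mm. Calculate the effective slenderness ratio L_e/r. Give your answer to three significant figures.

λ ≈ 249

For a square r = a/√12 = 54.7/√12 = 15.79 mm
L_e = K·L = 1 × 3.93 m = 3.930 m = 3930.0 mm
λ = L_e / r_min = 3930.0 / 15.79 = 249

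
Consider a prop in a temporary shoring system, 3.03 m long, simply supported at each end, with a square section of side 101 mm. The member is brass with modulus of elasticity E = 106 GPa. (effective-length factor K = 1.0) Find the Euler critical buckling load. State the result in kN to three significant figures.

P_cr ≈ 988 kN

I = a⁴/12 = 101⁴/12 = 8.672×10^6 mm⁴
I = 8.672×10^6 mm⁴ = 8.672×10^-6 m⁴
Effective length L_e = K·L = 1 × 3.03 = 3.030 m
P_cr = π²EI / L_e² = π² × 106×10⁹ × 8.672×10^-6 / 3.030² = 9.882×10^5 N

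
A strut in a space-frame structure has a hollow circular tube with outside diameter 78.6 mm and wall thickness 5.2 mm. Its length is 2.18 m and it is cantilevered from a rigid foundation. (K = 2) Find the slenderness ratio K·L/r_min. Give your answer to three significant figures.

Inner diameter d_i = 78.6 − 2×5.2 = 68.20 mm
I = π(d_o⁴ − d_i⁴)/64 = π(78.6⁴ − 68.20⁴)/64 = 8.116×10^5 mm⁴
A = 1.199×10^3 mm²;  r_min = √(I/A) = √(8.116×10^5/1.199×10^3) = 26.02 mm
L_e = K·L = 2 × 2.18 m = 4.360 m = 4360.0 mm
λ = L_e / r_min = 4360.0 / 26.02 = 168

λ ≈ 168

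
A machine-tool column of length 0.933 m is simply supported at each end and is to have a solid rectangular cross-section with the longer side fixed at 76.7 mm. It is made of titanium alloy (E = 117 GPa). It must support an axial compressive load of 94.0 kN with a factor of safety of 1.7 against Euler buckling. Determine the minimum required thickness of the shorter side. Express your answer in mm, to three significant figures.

Required P_cr = n·P = 1.7 × 94.0 = 159.8 kN
L_e = K·L = 1 × 0.933 = 0.9330 m
Required I = P_cr·L_e²/(π²E) = 1.598×10^5 × 0.9330² / (π² × 1.17×10^11) = 1.205×10^-7 m⁴
I_req = 1.205×10^5 mm⁴
Rectangle, weak axis: I_min = h·b³/12 with h = 76.7 mm fixed  ⇒  b = (12I/h)^(1/3) = 26.6 mm

b ≈ 26.6 mm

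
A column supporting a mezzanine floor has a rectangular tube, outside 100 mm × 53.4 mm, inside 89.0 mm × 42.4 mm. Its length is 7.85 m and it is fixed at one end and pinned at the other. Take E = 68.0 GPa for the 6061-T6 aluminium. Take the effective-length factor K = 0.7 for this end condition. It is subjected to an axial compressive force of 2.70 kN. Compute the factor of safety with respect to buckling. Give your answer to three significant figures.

Weak-axis I_min = (h_o·b_o³ − h_i·b_i³)/12 with b_o = 53.4, b_i = 42.40 mm (shorter outer/inner sides).
I_min = (100×53.4³ − 89.00×42.40³)/12 = 7.036×10^5 mm⁴
I = 7.036×10^5 mm⁴ = 7.036×10^-7 m⁴
Effective length L_e = K·L = 0.7 × 7.85 = 5.495 m
P_cr = π²EI / L_e² = π² × 68.0×10⁹ × 7.036×10^-7 / 5.495² = 1.564×10^4 N
Factor of safety n = P_cr / P = 15.639 / 2.70 = 5.79

n ≈ 5.79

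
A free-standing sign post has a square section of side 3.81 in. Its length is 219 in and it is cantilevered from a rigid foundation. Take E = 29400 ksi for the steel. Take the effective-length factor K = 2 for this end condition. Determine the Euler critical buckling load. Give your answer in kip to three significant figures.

I = a⁴/12 = 3.81⁴/12 = 17.56 in⁴
Effective length L_e = K·L = 2 × 219 = 438.0 in
P_cr = π²EI / L_e² = π² × 29400×10³ × 17.56 / 438.0² = 2.656×10^4 lb

P_cr ≈ 26.6 kip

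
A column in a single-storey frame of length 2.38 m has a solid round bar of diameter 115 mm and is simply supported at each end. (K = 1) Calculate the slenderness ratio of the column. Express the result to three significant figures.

λ ≈ 82.8

For a solid circle r = d/4 = 115/4 = 28.75 mm
L_e = K·L = 1 × 2.38 m = 2.380 m = 2380.0 mm
λ = L_e / r_min = 2380.0 / 28.75 = 82.8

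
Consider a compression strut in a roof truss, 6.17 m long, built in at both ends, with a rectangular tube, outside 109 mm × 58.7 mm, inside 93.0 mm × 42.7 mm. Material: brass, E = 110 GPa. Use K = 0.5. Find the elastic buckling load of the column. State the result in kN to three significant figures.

P_cr ≈ 141 kN

Weak-axis I_min = (h_o·b_o³ − h_i·b_i³)/12 with b_o = 58.7, b_i = 42.70 mm (shorter outer/inner sides).
I_min = (109×58.7³ − 93.00×42.70³)/12 = 1.234×10^6 mm⁴
I = 1.234×10^6 mm⁴ = 1.234×10^-6 m⁴
Effective length L_e = K·L = 0.5 × 6.17 = 3.085 m
P_cr = π²EI / L_e² = π² × 110×10⁹ × 1.234×10^-6 / 3.085² = 1.407×10^5 N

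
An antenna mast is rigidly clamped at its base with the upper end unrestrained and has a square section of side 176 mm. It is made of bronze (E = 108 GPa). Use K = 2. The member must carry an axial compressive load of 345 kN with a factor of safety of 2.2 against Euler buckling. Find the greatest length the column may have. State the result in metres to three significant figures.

I = a⁴/12 = 176⁴/12 = 7.996×10^7 mm⁴
I = 7.996×10^-5 m⁴
Required critical load P_cr = n·P = 2.2 × 345 = 759.0 kN = 7.590×10^5 N
From P_cr = π²EI/(K·L)²:  L = (1/K)·√(π²EI/P_cr) = (1/2)·√(π²×1.08×10^11×7.996×10^-5/7.590×10^5)
L = 5.30 m

L_max ≈ 5.30 m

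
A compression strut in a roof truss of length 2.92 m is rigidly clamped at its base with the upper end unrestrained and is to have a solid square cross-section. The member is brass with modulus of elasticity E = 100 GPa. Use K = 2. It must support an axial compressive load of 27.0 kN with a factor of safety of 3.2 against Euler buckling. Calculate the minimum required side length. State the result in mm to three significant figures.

Required P_cr = n·P = 3.2 × 27.0 = 86.40 kN
L_e = K·L = 2 × 2.92 = 5.840 m
Required I = P_cr·L_e²/(π²E) = 8.640×10^4 × 5.840² / (π² × 1.00×10^11) = 2.986×10^-6 m⁴
I_req = 2.986×10^6 mm⁴
Solid square: I = a⁴/12  ⇒  a = (12I)^(1/4) = (12×2.986×10^6)^(1/4) = 77.4 mm

a ≈ 77.4 mm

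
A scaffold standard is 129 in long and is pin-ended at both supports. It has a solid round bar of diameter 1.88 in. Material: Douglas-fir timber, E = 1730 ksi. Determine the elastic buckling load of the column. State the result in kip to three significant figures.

P_cr ≈ 0.629 kip

I = πd⁴/64 = π×1.88⁴/64 = 0.6132 in⁴
Effective length L_e = K·L = 1 × 129 = 129.0 in
P_cr = π²EI / L_e² = π² × 1730×10³ × 0.6132 / 129.0² = 629.2 lb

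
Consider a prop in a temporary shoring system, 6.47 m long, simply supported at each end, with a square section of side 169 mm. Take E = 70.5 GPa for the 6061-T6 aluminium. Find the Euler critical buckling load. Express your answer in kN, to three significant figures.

P_cr ≈ 1130 kN

I = a⁴/12 = 169⁴/12 = 6.798×10^7 mm⁴
I = 6.798×10^7 mm⁴ = 6.798×10^-5 m⁴
Effective length L_e = K·L = 1 × 6.47 = 6.470 m
P_cr = π²EI / L_e² = π² × 70.5×10⁹ × 6.798×10^-5 / 6.470² = 1.130×10^6 N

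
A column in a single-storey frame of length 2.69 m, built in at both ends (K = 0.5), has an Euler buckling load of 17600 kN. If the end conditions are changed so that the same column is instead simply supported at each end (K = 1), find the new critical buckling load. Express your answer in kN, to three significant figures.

P_cr ≈ 4400 kN

P_cr ∝ 1/K², so P_cr,new = P_cr,old × (K_old/K_new)² = 17600 × (0.5/1)²
= 17600 × 0.2500 = 4400 kN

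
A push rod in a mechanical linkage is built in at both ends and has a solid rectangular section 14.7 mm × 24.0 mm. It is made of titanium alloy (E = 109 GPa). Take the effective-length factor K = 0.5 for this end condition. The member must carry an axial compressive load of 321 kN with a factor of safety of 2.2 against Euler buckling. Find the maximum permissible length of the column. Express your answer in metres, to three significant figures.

Buckling occurs about the weak axis: I_min = h·b³/12 with b = 14.7 mm (the shorter side).
I_min = 24.0×14.7³/12 = 6.353×10^3 mm⁴
I = 6.353×10^-9 m⁴
Required critical load P_cr = n·P = 2.2 × 321 = 706.2 kN = 7.062×10^5 N
From P_cr = π²EI/(K·L)²:  L = (1/K)·√(π²EI/P_cr) = (1/0.5)·√(π²×1.09×10^11×6.353×10^-9/7.062×10^5)
L = 0.197 m

L_max ≈ 0.197 m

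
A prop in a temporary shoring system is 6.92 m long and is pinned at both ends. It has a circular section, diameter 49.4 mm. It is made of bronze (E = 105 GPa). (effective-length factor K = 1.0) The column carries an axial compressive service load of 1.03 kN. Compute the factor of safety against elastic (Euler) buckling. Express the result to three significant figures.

n ≈ 6.14

I = πd⁴/64 = π×49.4⁴/64 = 2.923×10^5 mm⁴
I = 2.923×10^5 mm⁴ = 2.923×10^-7 m⁴
Effective length L_e = K·L = 1 × 6.92 = 6.920 m
P_cr = π²EI / L_e² = π² × 105×10⁹ × 2.923×10^-7 / 6.920² = 6.326×10^3 N
Factor of safety n = P_cr / P = 6.3264 / 1.03 = 6.14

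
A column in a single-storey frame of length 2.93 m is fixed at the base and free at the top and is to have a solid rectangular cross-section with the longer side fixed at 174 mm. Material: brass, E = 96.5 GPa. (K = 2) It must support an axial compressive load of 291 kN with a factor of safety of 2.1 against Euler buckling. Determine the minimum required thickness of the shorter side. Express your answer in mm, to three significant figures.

b ≈ 115 mm

Required P_cr = n·P = 2.1 × 291 = 611.1 kN
L_e = K·L = 2 × 2.93 = 5.860 m
Required I = P_cr·L_e²/(π²E) = 6.111×10^5 × 5.860² / (π² × 9.65×10^10) = 2.203×10^-5 m⁴
I_req = 2.203×10^7 mm⁴
Rectangle, weak axis: I_min = h·b³/12 with h = 174 mm fixed  ⇒  b = (12I/h)^(1/3) = 115 mm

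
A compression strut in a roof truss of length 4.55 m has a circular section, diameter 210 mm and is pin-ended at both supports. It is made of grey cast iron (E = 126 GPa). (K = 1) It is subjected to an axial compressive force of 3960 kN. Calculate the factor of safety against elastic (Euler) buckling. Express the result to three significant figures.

I = πd⁴/64 = π×210⁴/64 = 9.547×10^7 mm⁴
I = 9.547×10^7 mm⁴ = 9.547×10^-5 m⁴
Effective length L_e = K·L = 1 × 4.55 = 4.550 m
P_cr = π²EI / L_e² = π² × 126×10⁹ × 9.547×10^-5 / 4.550² = 5.734×10^6 N
Factor of safety n = P_cr / P = 5734.5 / 3960 = 1.45

n ≈ 1.45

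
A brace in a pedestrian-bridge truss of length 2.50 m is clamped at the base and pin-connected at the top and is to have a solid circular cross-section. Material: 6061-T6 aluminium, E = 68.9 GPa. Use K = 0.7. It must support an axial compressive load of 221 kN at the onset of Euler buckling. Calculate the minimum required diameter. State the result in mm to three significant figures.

d ≈ 67.1 mm

L_e = K·L = 0.7 × 2.50 = 1.750 m
Required I = P_cr·L_e²/(π²E) = 2.210×10^5 × 1.750² / (π² × 6.89×10^10) = 9.953×10^-7 m⁴
I_req = 9.953×10^5 mm⁴
Solid circle: I = πd⁴/64  ⇒  d = (64I/π)^(1/4) = (64×9.953×10^5/π)^(1/4) = 67.1 mm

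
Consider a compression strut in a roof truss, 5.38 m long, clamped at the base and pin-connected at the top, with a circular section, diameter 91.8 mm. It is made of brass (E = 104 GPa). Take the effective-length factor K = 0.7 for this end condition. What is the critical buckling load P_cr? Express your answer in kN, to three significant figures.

I = πd⁴/64 = π×91.8⁴/64 = 3.486×10^6 mm⁴
I = 3.486×10^6 mm⁴ = 3.486×10^-6 m⁴
Effective length L_e = K·L = 0.7 × 5.38 = 3.766 m
P_cr = π²EI / L_e² = π² × 104×10⁹ × 3.486×10^-6 / 3.766² = 2.523×10^5 N

P_cr ≈ 252 kN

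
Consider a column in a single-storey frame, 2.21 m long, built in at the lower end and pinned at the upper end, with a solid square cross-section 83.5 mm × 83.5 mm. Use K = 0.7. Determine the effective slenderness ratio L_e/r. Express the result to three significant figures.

I = a⁴/12 = 83.5⁴/12 = 4.051×10^6 mm⁴
A = 6.972×10^3 mm²;  r_min = √(I/A) = √(4.051×10^6/6.972×10^3) = 24.10 mm
L_e = K·L = 0.7 × 2.21 m = 1.547 m = 1547.0 mm
λ = L_e / r_min = 1547.0 / 24.10 = 64.2

λ ≈ 64.2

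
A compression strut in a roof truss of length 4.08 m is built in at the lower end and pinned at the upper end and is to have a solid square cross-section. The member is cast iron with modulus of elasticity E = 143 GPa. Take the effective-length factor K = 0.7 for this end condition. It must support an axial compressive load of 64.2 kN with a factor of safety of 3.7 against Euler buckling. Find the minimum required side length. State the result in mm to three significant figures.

Required P_cr = n·P = 3.7 × 64.2 = 237.5 kN
L_e = K·L = 0.7 × 4.08 = 2.856 m
Required I = P_cr·L_e²/(π²E) = 2.375×10^5 × 2.856² / (π² × 1.43×10^11) = 1.373×10^-6 m⁴
I_req = 1.373×10^6 mm⁴
Solid square: I = a⁴/12  ⇒  a = (12I)^(1/4) = (12×1.373×10^6)^(1/4) = 63.7 mm

a ≈ 63.7 mm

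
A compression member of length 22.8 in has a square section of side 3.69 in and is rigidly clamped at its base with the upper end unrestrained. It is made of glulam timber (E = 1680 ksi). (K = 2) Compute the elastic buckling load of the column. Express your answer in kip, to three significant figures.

I = a⁴/12 = 3.69⁴/12 = 15.45 in⁴
Effective length L_e = K·L = 2 × 22.8 = 45.60 in
P_cr = π²EI / L_e² = π² × 1680×10³ × 15.45 / 45.60² = 1.232×10^5 lb

P_cr ≈ 123 kip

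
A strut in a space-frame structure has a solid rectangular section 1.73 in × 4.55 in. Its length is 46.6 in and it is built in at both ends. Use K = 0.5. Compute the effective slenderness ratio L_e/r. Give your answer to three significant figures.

λ ≈ 46.7

Buckling occurs about the weak axis: I_min = h·b³/12 with b = 1.73 in (the shorter side).
I_min = 4.55×1.73³/12 = 1.963 in⁴
A = 7.871 in²;  r_min = √(I/A) = √(1.963/7.871) = 0.4994 in
L_e = K·L = 0.5 × 46.6 = 23.30 in
λ = L_e / r_min = 23.300 / 0.4994 = 46.7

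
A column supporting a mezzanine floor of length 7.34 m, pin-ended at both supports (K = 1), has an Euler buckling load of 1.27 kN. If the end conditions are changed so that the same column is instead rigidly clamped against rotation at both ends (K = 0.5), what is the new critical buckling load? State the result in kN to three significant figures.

P_cr ∝ 1/K², so P_cr,new = P_cr,old × (K_old/K_new)² = 1.27 × (1/0.5)²
= 1.27 × 4.000 = 5.08 kN

P_cr ≈ 5.08 kN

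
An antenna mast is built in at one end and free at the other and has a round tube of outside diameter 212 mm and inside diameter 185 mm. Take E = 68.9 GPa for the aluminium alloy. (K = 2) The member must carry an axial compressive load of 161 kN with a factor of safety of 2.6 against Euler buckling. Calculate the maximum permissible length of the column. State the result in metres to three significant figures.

L_max ≈ 4.11 m

d_o = 212 mm, d_i = 185 mm
I = π(d_o⁴ − d_i⁴)/64 = π(212⁴ − 185.0⁴)/64 = 4.166×10^7 mm⁴
I = 4.166×10^-5 m⁴
Required critical load P_cr = n·P = 2.6 × 161 = 418.6 kN = 4.186×10^5 N
From P_cr = π²EI/(K·L)²:  L = (1/K)·√(π²EI/P_cr) = (1/2)·√(π²×6.89×10^10×4.166×10^-5/4.186×10^5)
L = 4.11 m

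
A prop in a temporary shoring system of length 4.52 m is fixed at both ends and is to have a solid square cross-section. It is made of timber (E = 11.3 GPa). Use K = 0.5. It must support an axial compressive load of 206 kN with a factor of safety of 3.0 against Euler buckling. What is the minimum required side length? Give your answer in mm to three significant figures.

a ≈ 136 mm

Required P_cr = n·P = 3.0 × 206 = 618.0 kN
L_e = K·L = 0.5 × 4.52 = 2.260 m
Required I = P_cr·L_e²/(π²E) = 6.180×10^5 × 2.260² / (π² × 1.13×10^10) = 2.830×10^-5 m⁴
I_req = 2.830×10^7 mm⁴
Solid square: I = a⁴/12  ⇒  a = (12I)^(1/4) = (12×2.830×10^7)^(1/4) = 136 mm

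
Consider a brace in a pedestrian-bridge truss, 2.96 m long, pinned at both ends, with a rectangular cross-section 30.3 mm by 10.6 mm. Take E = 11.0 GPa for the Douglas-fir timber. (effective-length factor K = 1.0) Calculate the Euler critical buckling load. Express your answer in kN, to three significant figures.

P_cr ≈ 0.0373 kN

Buckling occurs about the weak axis: I_min = h·b³/12 with b = 10.6 mm (the shorter side).
I_min = 30.3×10.6³/12 = 3.007×10^3 mm⁴
I = 3.007×10^3 mm⁴ = 3.007×10^-9 m⁴
Effective length L_e = K·L = 1 × 2.96 = 2.960 m
P_cr = π²EI / L_e² = π² × 11.0×10⁹ × 3.007×10^-9 / 2.960² = 37.26 N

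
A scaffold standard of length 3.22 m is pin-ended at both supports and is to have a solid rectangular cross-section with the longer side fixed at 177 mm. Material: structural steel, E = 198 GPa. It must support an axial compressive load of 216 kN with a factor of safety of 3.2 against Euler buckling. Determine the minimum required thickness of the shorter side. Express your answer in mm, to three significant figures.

Required P_cr = n·P = 3.2 × 216 = 691.2 kN
L_e = K·L = 1 × 3.22 = 3.220 m
Required I = P_cr·L_e²/(π²E) = 6.912×10^5 × 3.220² / (π² × 1.98×10^11) = 3.667×10^-6 m⁴
I_req = 3.667×10^6 mm⁴
Rectangle, weak axis: I_min = h·b³/12 with h = 177 mm fixed  ⇒  b = (12I/h)^(1/3) = 62.9 mm

b ≈ 62.9 mm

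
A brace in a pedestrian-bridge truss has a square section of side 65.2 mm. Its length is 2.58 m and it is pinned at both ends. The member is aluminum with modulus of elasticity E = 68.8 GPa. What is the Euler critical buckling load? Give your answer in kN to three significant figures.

I = a⁴/12 = 65.2⁴/12 = 1.506×10^6 mm⁴
I = 1.506×10^6 mm⁴ = 1.506×10^-6 m⁴
Effective length L_e = K·L = 1 × 2.58 = 2.580 m
P_cr = π²EI / L_e² = π² × 68.8×10⁹ × 1.506×10^-6 / 2.580² = 1.536×10^5 N

P_cr ≈ 154 kN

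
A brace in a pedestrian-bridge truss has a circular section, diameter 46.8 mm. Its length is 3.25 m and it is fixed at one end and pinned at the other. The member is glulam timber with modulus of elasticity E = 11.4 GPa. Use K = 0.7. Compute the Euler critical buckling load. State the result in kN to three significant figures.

I = πd⁴/64 = π×46.8⁴/64 = 2.355×10^5 mm⁴
I = 2.355×10^5 mm⁴ = 2.355×10^-7 m⁴
Effective length L_e = K·L = 0.7 × 3.25 = 2.275 m
P_cr = π²EI / L_e² = π² × 11.4×10⁹ × 2.355×10^-7 / 2.275² = 5.119×10^3 N

P_cr ≈ 5.12 kN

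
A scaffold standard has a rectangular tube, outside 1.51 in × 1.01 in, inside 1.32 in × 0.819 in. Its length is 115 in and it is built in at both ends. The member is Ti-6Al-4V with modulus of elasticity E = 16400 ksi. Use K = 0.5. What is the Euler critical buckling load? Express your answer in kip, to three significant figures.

P_cr ≈ 3.39 kip

Weak-axis I_min = (h_o·b_o³ − h_i·b_i³)/12 with b_o = 1.01, b_i = 0.8190 in (shorter outer/inner sides).
I_min = (1.51×1.01³ − 1.320×0.8190³)/12 = 6.922×10^-2 in⁴
Effective length L_e = K·L = 0.5 × 115 = 57.50 in
P_cr = π²EI / L_e² = π² × 16400×10³ × 6.922×10^-2 / 57.50² = 3.389×10^3 lb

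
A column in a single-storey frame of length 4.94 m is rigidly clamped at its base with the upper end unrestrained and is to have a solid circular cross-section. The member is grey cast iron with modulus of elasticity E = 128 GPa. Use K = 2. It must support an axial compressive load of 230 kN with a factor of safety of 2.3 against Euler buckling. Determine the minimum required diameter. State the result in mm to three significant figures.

d ≈ 170 mm

Required P_cr = n·P = 2.3 × 230 = 529.0 kN
L_e = K·L = 2 × 4.94 = 9.880 m
Required I = P_cr·L_e²/(π²E) = 5.290×10^5 × 9.880² / (π² × 1.28×10^11) = 4.088×10^-5 m⁴
I_req = 4.088×10^7 mm⁴
Solid circle: I = πd⁴/64  ⇒  d = (64I/π)^(1/4) = (64×4.088×10^7/π)^(1/4) = 170 mm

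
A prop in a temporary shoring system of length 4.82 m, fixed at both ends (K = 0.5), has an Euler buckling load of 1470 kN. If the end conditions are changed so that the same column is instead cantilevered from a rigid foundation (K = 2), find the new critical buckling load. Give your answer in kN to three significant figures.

P_cr ∝ 1/K², so P_cr,new = P_cr,old × (K_old/K_new)² = 1470 × (0.5/2)²
= 1470 × 0.06250 = 91.9 kN

P_cr ≈ 91.9 kN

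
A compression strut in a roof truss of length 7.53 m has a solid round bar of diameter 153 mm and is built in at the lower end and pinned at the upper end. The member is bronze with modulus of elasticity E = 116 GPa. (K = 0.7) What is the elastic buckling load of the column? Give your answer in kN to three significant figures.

I = πd⁴/64 = π×153⁴/64 = 2.690×10^7 mm⁴
I = 2.690×10^7 mm⁴ = 2.690×10^-5 m⁴
Effective length L_e = K·L = 0.7 × 7.53 = 5.271 m
P_cr = π²EI / L_e² = π² × 116×10⁹ × 2.690×10^-5 / 5.271² = 1.108×10^6 N

P_cr ≈ 1110 kN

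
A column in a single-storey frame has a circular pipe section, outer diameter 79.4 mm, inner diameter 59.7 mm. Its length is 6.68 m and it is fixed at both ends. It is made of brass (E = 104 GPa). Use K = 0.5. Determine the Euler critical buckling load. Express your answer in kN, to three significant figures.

P_cr ≈ 122 kN

d_o = 79.4 mm, d_i = 59.7 mm
I = π(d_o⁴ − d_i⁴)/64 = π(79.4⁴ − 59.70⁴)/64 = 1.327×10^6 mm⁴
I = 1.327×10^6 mm⁴ = 1.327×10^-6 m⁴
Effective length L_e = K·L = 0.5 × 6.68 = 3.340 m
P_cr = π²EI / L_e² = π² × 104×10⁹ × 1.327×10^-6 / 3.340² = 1.221×10^5 N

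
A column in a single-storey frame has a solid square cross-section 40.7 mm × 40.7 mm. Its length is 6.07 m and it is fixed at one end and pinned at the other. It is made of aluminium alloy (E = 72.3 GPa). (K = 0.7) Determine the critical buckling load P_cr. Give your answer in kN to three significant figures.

P_cr ≈ 9.04 kN

I = a⁴/12 = 40.7⁴/12 = 2.287×10^5 mm⁴
I = 2.287×10^5 mm⁴ = 2.287×10^-7 m⁴
Effective length L_e = K·L = 0.7 × 6.07 = 4.249 m
P_cr = π²EI / L_e² = π² × 72.3×10⁹ × 2.287×10^-7 / 4.249² = 9.038×10^3 N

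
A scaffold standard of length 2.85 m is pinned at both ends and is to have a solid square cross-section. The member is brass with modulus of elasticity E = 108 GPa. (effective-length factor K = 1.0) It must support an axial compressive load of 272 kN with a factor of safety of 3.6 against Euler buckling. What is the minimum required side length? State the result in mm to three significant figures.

Required P_cr = n·P = 3.6 × 272 = 979.2 kN
L_e = K·L = 1 × 2.85 = 2.850 m
Required I = P_cr·L_e²/(π²E) = 9.792×10^5 × 2.850² / (π² × 1.08×10^11) = 7.462×10^-6 m⁴
I_req = 7.462×10^6 mm⁴
Solid square: I = a⁴/12  ⇒  a = (12I)^(1/4) = (12×7.462×10^6)^(1/4) = 97.3 mm

a ≈ 97.3 mm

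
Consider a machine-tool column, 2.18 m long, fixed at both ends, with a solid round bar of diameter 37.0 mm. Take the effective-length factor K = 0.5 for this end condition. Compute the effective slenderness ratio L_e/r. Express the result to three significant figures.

For a solid circle r = d/4 = 37.0/4 = 9.250 mm
L_e = K·L = 0.5 × 2.18 m = 1.090 m = 1090.0 mm
λ = L_e / r_min = 1090.0 / 9.250 = 118

λ ≈ 118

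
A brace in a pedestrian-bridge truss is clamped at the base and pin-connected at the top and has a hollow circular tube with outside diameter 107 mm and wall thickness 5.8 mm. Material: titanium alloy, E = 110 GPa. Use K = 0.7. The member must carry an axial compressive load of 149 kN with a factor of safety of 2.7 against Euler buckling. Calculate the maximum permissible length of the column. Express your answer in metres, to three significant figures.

Inner diameter d_i = 107 − 2×5.8 = 95.40 mm
I = π(d_o⁴ − d_i⁴)/64 = π(107⁴ − 95.40⁴)/64 = 2.368×10^6 mm⁴
I = 2.368×10^-6 m⁴
Required critical load P_cr = n·P = 2.7 × 149 = 402.3 kN = 4.023×10^5 N
From P_cr = π²EI/(K·L)²:  L = (1/K)·√(π²EI/P_cr) = (1/0.7)·√(π²×1.10×10^11×2.368×10^-6/4.023×10^5)
L = 3.61 m

L_max ≈ 3.61 m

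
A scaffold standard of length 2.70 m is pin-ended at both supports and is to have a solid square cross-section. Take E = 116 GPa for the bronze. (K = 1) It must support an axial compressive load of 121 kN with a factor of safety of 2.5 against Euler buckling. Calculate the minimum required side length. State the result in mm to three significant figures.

Required P_cr = n·P = 2.5 × 121 = 302.5 kN
L_e = K·L = 1 × 2.70 = 2.700 m
Required I = P_cr·L_e²/(π²E) = 3.025×10^5 × 2.700² / (π² × 1.16×10^11) = 1.926×10^-6 m⁴
I_req = 1.926×10^6 mm⁴
Solid square: I = a⁴/12  ⇒  a = (12I)^(1/4) = (12×1.926×10^6)^(1/4) = 69.3 mm

a ≈ 69.3 mm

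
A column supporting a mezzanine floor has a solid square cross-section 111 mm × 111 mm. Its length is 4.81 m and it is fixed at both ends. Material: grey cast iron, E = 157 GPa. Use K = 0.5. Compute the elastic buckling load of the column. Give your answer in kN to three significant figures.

P_cr ≈ 3390 kN

I = a⁴/12 = 111⁴/12 = 1.265×10^7 mm⁴
I = 1.265×10^7 mm⁴ = 1.265×10^-5 m⁴
Effective length L_e = K·L = 0.5 × 4.81 = 2.405 m
P_cr = π²EI / L_e² = π² × 157×10⁹ × 1.265×10^-5 / 2.405² = 3.389×10^6 N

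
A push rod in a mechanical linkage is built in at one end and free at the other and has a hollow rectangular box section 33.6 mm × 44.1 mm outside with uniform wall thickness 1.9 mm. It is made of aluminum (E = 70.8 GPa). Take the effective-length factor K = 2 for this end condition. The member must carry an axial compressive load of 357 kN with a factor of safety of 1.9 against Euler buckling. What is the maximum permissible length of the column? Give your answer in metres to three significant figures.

L_max ≈ 0.114 m

Inner dimensions: h_i = 44.1 − 2×1.9 = 40.30 mm, b_i = 33.6 − 2×1.9 = 29.80 mm
Weak-axis I_min = (h_o·b_o³ − h_i·b_i³)/12 with b_o = 33.6, b_i = 29.80 mm (shorter outer/inner sides).
I_min = (44.1×33.6³ − 40.30×29.80³)/12 = 5.053×10^4 mm⁴
I = 5.053×10^-8 m⁴
Required critical load P_cr = n·P = 1.9 × 357 = 678.3 kN = 6.783×10^5 N
From P_cr = π²EI/(K·L)²:  L = (1/K)·√(π²EI/P_cr) = (1/2)·√(π²×7.08×10^10×5.053×10^-8/6.783×10^5)
L = 0.114 m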